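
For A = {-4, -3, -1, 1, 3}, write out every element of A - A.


A - A = {a - a' : a, a' ∈ A}.
Compute a - a' for each ordered pair (a, a'):
a = -4: -4--4=0, -4--3=-1, -4--1=-3, -4-1=-5, -4-3=-7
a = -3: -3--4=1, -3--3=0, -3--1=-2, -3-1=-4, -3-3=-6
a = -1: -1--4=3, -1--3=2, -1--1=0, -1-1=-2, -1-3=-4
a = 1: 1--4=5, 1--3=4, 1--1=2, 1-1=0, 1-3=-2
a = 3: 3--4=7, 3--3=6, 3--1=4, 3-1=2, 3-3=0
Collecting distinct values (and noting 0 appears from a-a):
A - A = {-7, -6, -5, -4, -3, -2, -1, 0, 1, 2, 3, 4, 5, 6, 7}
|A - A| = 15

A - A = {-7, -6, -5, -4, -3, -2, -1, 0, 1, 2, 3, 4, 5, 6, 7}


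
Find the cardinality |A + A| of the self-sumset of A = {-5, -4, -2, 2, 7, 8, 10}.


A + A = {a + a' : a, a' ∈ A}; |A| = 7.
General bounds: 2|A| - 1 ≤ |A + A| ≤ |A|(|A|+1)/2, i.e. 13 ≤ |A + A| ≤ 28.
Lower bound 2|A|-1 is attained iff A is an arithmetic progression.
Enumerate sums a + a' for a ≤ a' (symmetric, so this suffices):
a = -5: -5+-5=-10, -5+-4=-9, -5+-2=-7, -5+2=-3, -5+7=2, -5+8=3, -5+10=5
a = -4: -4+-4=-8, -4+-2=-6, -4+2=-2, -4+7=3, -4+8=4, -4+10=6
a = -2: -2+-2=-4, -2+2=0, -2+7=5, -2+8=6, -2+10=8
a = 2: 2+2=4, 2+7=9, 2+8=10, 2+10=12
a = 7: 7+7=14, 7+8=15, 7+10=17
a = 8: 8+8=16, 8+10=18
a = 10: 10+10=20
Distinct sums: {-10, -9, -8, -7, -6, -4, -3, -2, 0, 2, 3, 4, 5, 6, 8, 9, 10, 12, 14, 15, 16, 17, 18, 20}
|A + A| = 24

|A + A| = 24


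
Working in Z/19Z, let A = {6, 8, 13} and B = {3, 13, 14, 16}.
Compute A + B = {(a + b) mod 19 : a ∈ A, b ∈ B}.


Work in Z/19Z: reduce every sum a + b modulo 19.
Enumerate all 12 pairs:
a = 6: 6+3=9, 6+13=0, 6+14=1, 6+16=3
a = 8: 8+3=11, 8+13=2, 8+14=3, 8+16=5
a = 13: 13+3=16, 13+13=7, 13+14=8, 13+16=10
Distinct residues collected: {0, 1, 2, 3, 5, 7, 8, 9, 10, 11, 16}
|A + B| = 11 (out of 19 total residues).

A + B = {0, 1, 2, 3, 5, 7, 8, 9, 10, 11, 16}


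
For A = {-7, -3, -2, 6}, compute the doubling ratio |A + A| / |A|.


|A| = 4.
Compute A + A by enumerating all 16 pairs.
A + A = {-14, -10, -9, -6, -5, -4, -1, 3, 4, 12}, so |A + A| = 10.
K = |A + A| / |A| = 10/4 = 5/2 ≈ 2.5000.
Reference: AP of size 4 gives K = 7/4 ≈ 1.7500; a fully generic set of size 4 gives K ≈ 2.5000.

|A| = 4, |A + A| = 10, K = 10/4 = 5/2.


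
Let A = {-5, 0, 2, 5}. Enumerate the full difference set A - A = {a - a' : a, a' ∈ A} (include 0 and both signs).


A - A = {a - a' : a, a' ∈ A}.
Compute a - a' for each ordered pair (a, a'):
a = -5: -5--5=0, -5-0=-5, -5-2=-7, -5-5=-10
a = 0: 0--5=5, 0-0=0, 0-2=-2, 0-5=-5
a = 2: 2--5=7, 2-0=2, 2-2=0, 2-5=-3
a = 5: 5--5=10, 5-0=5, 5-2=3, 5-5=0
Collecting distinct values (and noting 0 appears from a-a):
A - A = {-10, -7, -5, -3, -2, 0, 2, 3, 5, 7, 10}
|A - A| = 11

A - A = {-10, -7, -5, -3, -2, 0, 2, 3, 5, 7, 10}


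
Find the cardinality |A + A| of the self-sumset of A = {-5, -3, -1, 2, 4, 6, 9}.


A + A = {a + a' : a, a' ∈ A}; |A| = 7.
General bounds: 2|A| - 1 ≤ |A + A| ≤ |A|(|A|+1)/2, i.e. 13 ≤ |A + A| ≤ 28.
Lower bound 2|A|-1 is attained iff A is an arithmetic progression.
Enumerate sums a + a' for a ≤ a' (symmetric, so this suffices):
a = -5: -5+-5=-10, -5+-3=-8, -5+-1=-6, -5+2=-3, -5+4=-1, -5+6=1, -5+9=4
a = -3: -3+-3=-6, -3+-1=-4, -3+2=-1, -3+4=1, -3+6=3, -3+9=6
a = -1: -1+-1=-2, -1+2=1, -1+4=3, -1+6=5, -1+9=8
a = 2: 2+2=4, 2+4=6, 2+6=8, 2+9=11
a = 4: 4+4=8, 4+6=10, 4+9=13
a = 6: 6+6=12, 6+9=15
a = 9: 9+9=18
Distinct sums: {-10, -8, -6, -4, -3, -2, -1, 1, 3, 4, 5, 6, 8, 10, 11, 12, 13, 15, 18}
|A + A| = 19

|A + A| = 19


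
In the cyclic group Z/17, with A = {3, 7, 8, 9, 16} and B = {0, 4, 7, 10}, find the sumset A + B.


Work in Z/17Z: reduce every sum a + b modulo 17.
Enumerate all 20 pairs:
a = 3: 3+0=3, 3+4=7, 3+7=10, 3+10=13
a = 7: 7+0=7, 7+4=11, 7+7=14, 7+10=0
a = 8: 8+0=8, 8+4=12, 8+7=15, 8+10=1
a = 9: 9+0=9, 9+4=13, 9+7=16, 9+10=2
a = 16: 16+0=16, 16+4=3, 16+7=6, 16+10=9
Distinct residues collected: {0, 1, 2, 3, 6, 7, 8, 9, 10, 11, 12, 13, 14, 15, 16}
|A + B| = 15 (out of 17 total residues).

A + B = {0, 1, 2, 3, 6, 7, 8, 9, 10, 11, 12, 13, 14, 15, 16}


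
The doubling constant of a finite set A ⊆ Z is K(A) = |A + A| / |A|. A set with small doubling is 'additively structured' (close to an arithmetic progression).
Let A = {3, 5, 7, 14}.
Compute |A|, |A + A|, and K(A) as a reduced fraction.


|A| = 4.
Compute A + A by enumerating all 16 pairs.
A + A = {6, 8, 10, 12, 14, 17, 19, 21, 28}, so |A + A| = 9.
K = |A + A| / |A| = 9/4 (already in lowest terms) ≈ 2.2500.
Reference: AP of size 4 gives K = 7/4 ≈ 1.7500; a fully generic set of size 4 gives K ≈ 2.5000.

|A| = 4, |A + A| = 9, K = 9/4.


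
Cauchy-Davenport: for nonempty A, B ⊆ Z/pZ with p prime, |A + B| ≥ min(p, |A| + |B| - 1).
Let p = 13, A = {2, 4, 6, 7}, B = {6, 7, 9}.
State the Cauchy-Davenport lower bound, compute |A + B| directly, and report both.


Cauchy-Davenport: |A + B| ≥ min(p, |A| + |B| - 1) for A, B nonempty in Z/pZ.
|A| = 4, |B| = 3, p = 13.
CD lower bound = min(13, 4 + 3 - 1) = min(13, 6) = 6.
Compute A + B mod 13 directly:
a = 2: 2+6=8, 2+7=9, 2+9=11
a = 4: 4+6=10, 4+7=11, 4+9=0
a = 6: 6+6=12, 6+7=0, 6+9=2
a = 7: 7+6=0, 7+7=1, 7+9=3
A + B = {0, 1, 2, 3, 8, 9, 10, 11, 12}, so |A + B| = 9.
Verify: 9 ≥ 6? Yes ✓.

CD lower bound = 6, actual |A + B| = 9.


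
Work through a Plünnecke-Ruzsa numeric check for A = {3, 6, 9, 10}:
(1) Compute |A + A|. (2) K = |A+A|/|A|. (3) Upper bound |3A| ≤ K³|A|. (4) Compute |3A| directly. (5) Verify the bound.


|A| = 4.
Step 1: Compute A + A by enumerating all 16 pairs.
A + A = {6, 9, 12, 13, 15, 16, 18, 19, 20}, so |A + A| = 9.
Step 2: Doubling constant K = |A + A|/|A| = 9/4 = 9/4 ≈ 2.2500.
Step 3: Plünnecke-Ruzsa gives |3A| ≤ K³·|A| = (2.2500)³ · 4 ≈ 45.5625.
Step 4: Compute 3A = A + A + A directly by enumerating all triples (a,b,c) ∈ A³; |3A| = 16.
Step 5: Check 16 ≤ 45.5625? Yes ✓.

K = 9/4, Plünnecke-Ruzsa bound K³|A| ≈ 45.5625, |3A| = 16, inequality holds.


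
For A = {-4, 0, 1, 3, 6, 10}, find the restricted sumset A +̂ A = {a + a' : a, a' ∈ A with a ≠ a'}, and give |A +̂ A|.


Restricted sumset: A +̂ A = {a + a' : a ∈ A, a' ∈ A, a ≠ a'}.
Equivalently, take A + A and drop any sum 2a that is achievable ONLY as a + a for a ∈ A (i.e. sums representable only with equal summands).
Enumerate pairs (a, a') with a < a' (symmetric, so each unordered pair gives one sum; this covers all a ≠ a'):
  -4 + 0 = -4
  -4 + 1 = -3
  -4 + 3 = -1
  -4 + 6 = 2
  -4 + 10 = 6
  0 + 1 = 1
  0 + 3 = 3
  0 + 6 = 6
  0 + 10 = 10
  1 + 3 = 4
  1 + 6 = 7
  1 + 10 = 11
  3 + 6 = 9
  3 + 10 = 13
  6 + 10 = 16
Collected distinct sums: {-4, -3, -1, 1, 2, 3, 4, 6, 7, 9, 10, 11, 13, 16}
|A +̂ A| = 14
(Reference bound: |A +̂ A| ≥ 2|A| - 3 for |A| ≥ 2, with |A| = 6 giving ≥ 9.)

|A +̂ A| = 14


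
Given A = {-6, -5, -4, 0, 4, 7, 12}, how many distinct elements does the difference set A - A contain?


A - A = {a - a' : a, a' ∈ A}; |A| = 7.
Bounds: 2|A|-1 ≤ |A - A| ≤ |A|² - |A| + 1, i.e. 13 ≤ |A - A| ≤ 43.
Note: 0 ∈ A - A always (from a - a). The set is symmetric: if d ∈ A - A then -d ∈ A - A.
Enumerate nonzero differences d = a - a' with a > a' (then include -d):
Positive differences: {1, 2, 3, 4, 5, 6, 7, 8, 9, 10, 11, 12, 13, 16, 17, 18}
Full difference set: {0} ∪ (positive diffs) ∪ (negative diffs).
|A - A| = 1 + 2·16 = 33 (matches direct enumeration: 33).

|A - A| = 33


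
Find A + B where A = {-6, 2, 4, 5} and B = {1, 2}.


A + B = {a + b : a ∈ A, b ∈ B}.
Enumerate all |A|·|B| = 4·2 = 8 pairs (a, b) and collect distinct sums.
a = -6: -6+1=-5, -6+2=-4
a = 2: 2+1=3, 2+2=4
a = 4: 4+1=5, 4+2=6
a = 5: 5+1=6, 5+2=7
Collecting distinct sums: A + B = {-5, -4, 3, 4, 5, 6, 7}
|A + B| = 7

A + B = {-5, -4, 3, 4, 5, 6, 7}


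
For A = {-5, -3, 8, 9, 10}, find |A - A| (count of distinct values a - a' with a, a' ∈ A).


A - A = {a - a' : a, a' ∈ A}; |A| = 5.
Bounds: 2|A|-1 ≤ |A - A| ≤ |A|² - |A| + 1, i.e. 9 ≤ |A - A| ≤ 21.
Note: 0 ∈ A - A always (from a - a). The set is symmetric: if d ∈ A - A then -d ∈ A - A.
Enumerate nonzero differences d = a - a' with a > a' (then include -d):
Positive differences: {1, 2, 11, 12, 13, 14, 15}
Full difference set: {0} ∪ (positive diffs) ∪ (negative diffs).
|A - A| = 1 + 2·7 = 15 (matches direct enumeration: 15).

|A - A| = 15


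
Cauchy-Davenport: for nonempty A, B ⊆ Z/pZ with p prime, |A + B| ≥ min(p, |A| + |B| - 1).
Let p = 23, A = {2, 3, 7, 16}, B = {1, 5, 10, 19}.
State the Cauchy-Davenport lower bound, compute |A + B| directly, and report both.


Cauchy-Davenport: |A + B| ≥ min(p, |A| + |B| - 1) for A, B nonempty in Z/pZ.
|A| = 4, |B| = 4, p = 23.
CD lower bound = min(23, 4 + 4 - 1) = min(23, 7) = 7.
Compute A + B mod 23 directly:
a = 2: 2+1=3, 2+5=7, 2+10=12, 2+19=21
a = 3: 3+1=4, 3+5=8, 3+10=13, 3+19=22
a = 7: 7+1=8, 7+5=12, 7+10=17, 7+19=3
a = 16: 16+1=17, 16+5=21, 16+10=3, 16+19=12
A + B = {3, 4, 7, 8, 12, 13, 17, 21, 22}, so |A + B| = 9.
Verify: 9 ≥ 7? Yes ✓.

CD lower bound = 7, actual |A + B| = 9.


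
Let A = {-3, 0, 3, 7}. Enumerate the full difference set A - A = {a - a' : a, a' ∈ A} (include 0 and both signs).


A - A = {a - a' : a, a' ∈ A}.
Compute a - a' for each ordered pair (a, a'):
a = -3: -3--3=0, -3-0=-3, -3-3=-6, -3-7=-10
a = 0: 0--3=3, 0-0=0, 0-3=-3, 0-7=-7
a = 3: 3--3=6, 3-0=3, 3-3=0, 3-7=-4
a = 7: 7--3=10, 7-0=7, 7-3=4, 7-7=0
Collecting distinct values (and noting 0 appears from a-a):
A - A = {-10, -7, -6, -4, -3, 0, 3, 4, 6, 7, 10}
|A - A| = 11

A - A = {-10, -7, -6, -4, -3, 0, 3, 4, 6, 7, 10}


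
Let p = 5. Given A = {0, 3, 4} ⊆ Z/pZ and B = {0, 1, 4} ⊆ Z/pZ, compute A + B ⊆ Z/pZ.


Work in Z/5Z: reduce every sum a + b modulo 5.
Enumerate all 9 pairs:
a = 0: 0+0=0, 0+1=1, 0+4=4
a = 3: 3+0=3, 3+1=4, 3+4=2
a = 4: 4+0=4, 4+1=0, 4+4=3
Distinct residues collected: {0, 1, 2, 3, 4}
|A + B| = 5 (out of 5 total residues).

A + B = {0, 1, 2, 3, 4}


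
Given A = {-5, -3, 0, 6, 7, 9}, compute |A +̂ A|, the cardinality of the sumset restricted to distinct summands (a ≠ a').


Restricted sumset: A +̂ A = {a + a' : a ∈ A, a' ∈ A, a ≠ a'}.
Equivalently, take A + A and drop any sum 2a that is achievable ONLY as a + a for a ∈ A (i.e. sums representable only with equal summands).
Enumerate pairs (a, a') with a < a' (symmetric, so each unordered pair gives one sum; this covers all a ≠ a'):
  -5 + -3 = -8
  -5 + 0 = -5
  -5 + 6 = 1
  -5 + 7 = 2
  -5 + 9 = 4
  -3 + 0 = -3
  -3 + 6 = 3
  -3 + 7 = 4
  -3 + 9 = 6
  0 + 6 = 6
  0 + 7 = 7
  0 + 9 = 9
  6 + 7 = 13
  6 + 9 = 15
  7 + 9 = 16
Collected distinct sums: {-8, -5, -3, 1, 2, 3, 4, 6, 7, 9, 13, 15, 16}
|A +̂ A| = 13
(Reference bound: |A +̂ A| ≥ 2|A| - 3 for |A| ≥ 2, with |A| = 6 giving ≥ 9.)

|A +̂ A| = 13


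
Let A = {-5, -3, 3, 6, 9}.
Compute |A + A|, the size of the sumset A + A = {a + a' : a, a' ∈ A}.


A + A = {a + a' : a, a' ∈ A}; |A| = 5.
General bounds: 2|A| - 1 ≤ |A + A| ≤ |A|(|A|+1)/2, i.e. 9 ≤ |A + A| ≤ 15.
Lower bound 2|A|-1 is attained iff A is an arithmetic progression.
Enumerate sums a + a' for a ≤ a' (symmetric, so this suffices):
a = -5: -5+-5=-10, -5+-3=-8, -5+3=-2, -5+6=1, -5+9=4
a = -3: -3+-3=-6, -3+3=0, -3+6=3, -3+9=6
a = 3: 3+3=6, 3+6=9, 3+9=12
a = 6: 6+6=12, 6+9=15
a = 9: 9+9=18
Distinct sums: {-10, -8, -6, -2, 0, 1, 3, 4, 6, 9, 12, 15, 18}
|A + A| = 13

|A + A| = 13


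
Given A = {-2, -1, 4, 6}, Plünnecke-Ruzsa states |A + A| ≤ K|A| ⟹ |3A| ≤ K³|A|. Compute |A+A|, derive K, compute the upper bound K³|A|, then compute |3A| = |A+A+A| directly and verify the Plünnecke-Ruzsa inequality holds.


|A| = 4.
Step 1: Compute A + A by enumerating all 16 pairs.
A + A = {-4, -3, -2, 2, 3, 4, 5, 8, 10, 12}, so |A + A| = 10.
Step 2: Doubling constant K = |A + A|/|A| = 10/4 = 10/4 ≈ 2.5000.
Step 3: Plünnecke-Ruzsa gives |3A| ≤ K³·|A| = (2.5000)³ · 4 ≈ 62.5000.
Step 4: Compute 3A = A + A + A directly by enumerating all triples (a,b,c) ∈ A³; |3A| = 19.
Step 5: Check 19 ≤ 62.5000? Yes ✓.

K = 10/4, Plünnecke-Ruzsa bound K³|A| ≈ 62.5000, |3A| = 19, inequality holds.


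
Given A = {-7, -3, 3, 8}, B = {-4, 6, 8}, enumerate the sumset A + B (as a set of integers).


A + B = {a + b : a ∈ A, b ∈ B}.
Enumerate all |A|·|B| = 4·3 = 12 pairs (a, b) and collect distinct sums.
a = -7: -7+-4=-11, -7+6=-1, -7+8=1
a = -3: -3+-4=-7, -3+6=3, -3+8=5
a = 3: 3+-4=-1, 3+6=9, 3+8=11
a = 8: 8+-4=4, 8+6=14, 8+8=16
Collecting distinct sums: A + B = {-11, -7, -1, 1, 3, 4, 5, 9, 11, 14, 16}
|A + B| = 11

A + B = {-11, -7, -1, 1, 3, 4, 5, 9, 11, 14, 16}


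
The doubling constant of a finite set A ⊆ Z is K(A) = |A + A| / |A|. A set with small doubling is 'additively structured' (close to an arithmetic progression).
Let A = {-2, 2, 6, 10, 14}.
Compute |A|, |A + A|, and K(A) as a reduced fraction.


|A| = 5.
Compute A + A by enumerating all 25 pairs.
A + A = {-4, 0, 4, 8, 12, 16, 20, 24, 28}, so |A + A| = 9.
K = |A + A| / |A| = 9/5 (already in lowest terms) ≈ 1.8000.
Reference: AP of size 5 gives K = 9/5 ≈ 1.8000; a fully generic set of size 5 gives K ≈ 3.0000.

|A| = 5, |A + A| = 9, K = 9/5.


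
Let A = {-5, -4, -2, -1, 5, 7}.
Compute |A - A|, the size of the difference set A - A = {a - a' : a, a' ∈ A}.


A - A = {a - a' : a, a' ∈ A}; |A| = 6.
Bounds: 2|A|-1 ≤ |A - A| ≤ |A|² - |A| + 1, i.e. 11 ≤ |A - A| ≤ 31.
Note: 0 ∈ A - A always (from a - a). The set is symmetric: if d ∈ A - A then -d ∈ A - A.
Enumerate nonzero differences d = a - a' with a > a' (then include -d):
Positive differences: {1, 2, 3, 4, 6, 7, 8, 9, 10, 11, 12}
Full difference set: {0} ∪ (positive diffs) ∪ (negative diffs).
|A - A| = 1 + 2·11 = 23 (matches direct enumeration: 23).

|A - A| = 23


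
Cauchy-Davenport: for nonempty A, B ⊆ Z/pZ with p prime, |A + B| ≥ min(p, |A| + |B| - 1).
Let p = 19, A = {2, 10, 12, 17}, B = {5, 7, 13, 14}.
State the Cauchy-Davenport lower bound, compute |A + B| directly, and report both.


Cauchy-Davenport: |A + B| ≥ min(p, |A| + |B| - 1) for A, B nonempty in Z/pZ.
|A| = 4, |B| = 4, p = 19.
CD lower bound = min(19, 4 + 4 - 1) = min(19, 7) = 7.
Compute A + B mod 19 directly:
a = 2: 2+5=7, 2+7=9, 2+13=15, 2+14=16
a = 10: 10+5=15, 10+7=17, 10+13=4, 10+14=5
a = 12: 12+5=17, 12+7=0, 12+13=6, 12+14=7
a = 17: 17+5=3, 17+7=5, 17+13=11, 17+14=12
A + B = {0, 3, 4, 5, 6, 7, 9, 11, 12, 15, 16, 17}, so |A + B| = 12.
Verify: 12 ≥ 7? Yes ✓.

CD lower bound = 7, actual |A + B| = 12.


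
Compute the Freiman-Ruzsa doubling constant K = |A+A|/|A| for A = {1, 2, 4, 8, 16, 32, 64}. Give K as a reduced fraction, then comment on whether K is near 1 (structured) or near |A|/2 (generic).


|A| = 7.
Compute A + A by enumerating all 49 pairs.
A + A = {2, 3, 4, 5, 6, 8, 9, 10, 12, 16, 17, 18, 20, 24, 32, 33, 34, 36, 40, 48, 64, 65, 66, 68, 72, 80, 96, 128}, so |A + A| = 28.
K = |A + A| / |A| = 28/7 = 4/1 ≈ 4.0000.
Reference: AP of size 7 gives K = 13/7 ≈ 1.8571; a fully generic set of size 7 gives K ≈ 4.0000.

|A| = 7, |A + A| = 28, K = 28/7 = 4/1.


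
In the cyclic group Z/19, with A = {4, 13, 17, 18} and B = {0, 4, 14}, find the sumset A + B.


Work in Z/19Z: reduce every sum a + b modulo 19.
Enumerate all 12 pairs:
a = 4: 4+0=4, 4+4=8, 4+14=18
a = 13: 13+0=13, 13+4=17, 13+14=8
a = 17: 17+0=17, 17+4=2, 17+14=12
a = 18: 18+0=18, 18+4=3, 18+14=13
Distinct residues collected: {2, 3, 4, 8, 12, 13, 17, 18}
|A + B| = 8 (out of 19 total residues).

A + B = {2, 3, 4, 8, 12, 13, 17, 18}


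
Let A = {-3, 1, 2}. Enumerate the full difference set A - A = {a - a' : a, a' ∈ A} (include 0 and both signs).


A - A = {a - a' : a, a' ∈ A}.
Compute a - a' for each ordered pair (a, a'):
a = -3: -3--3=0, -3-1=-4, -3-2=-5
a = 1: 1--3=4, 1-1=0, 1-2=-1
a = 2: 2--3=5, 2-1=1, 2-2=0
Collecting distinct values (and noting 0 appears from a-a):
A - A = {-5, -4, -1, 0, 1, 4, 5}
|A - A| = 7

A - A = {-5, -4, -1, 0, 1, 4, 5}


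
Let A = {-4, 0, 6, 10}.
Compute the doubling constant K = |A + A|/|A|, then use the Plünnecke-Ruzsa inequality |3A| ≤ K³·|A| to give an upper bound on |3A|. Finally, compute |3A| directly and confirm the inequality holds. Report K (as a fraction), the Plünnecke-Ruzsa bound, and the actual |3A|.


|A| = 4.
Step 1: Compute A + A by enumerating all 16 pairs.
A + A = {-8, -4, 0, 2, 6, 10, 12, 16, 20}, so |A + A| = 9.
Step 2: Doubling constant K = |A + A|/|A| = 9/4 = 9/4 ≈ 2.2500.
Step 3: Plünnecke-Ruzsa gives |3A| ≤ K³·|A| = (2.2500)³ · 4 ≈ 45.5625.
Step 4: Compute 3A = A + A + A directly by enumerating all triples (a,b,c) ∈ A³; |3A| = 16.
Step 5: Check 16 ≤ 45.5625? Yes ✓.

K = 9/4, Plünnecke-Ruzsa bound K³|A| ≈ 45.5625, |3A| = 16, inequality holds.


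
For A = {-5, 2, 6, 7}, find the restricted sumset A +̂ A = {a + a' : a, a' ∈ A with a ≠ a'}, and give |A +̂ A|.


Restricted sumset: A +̂ A = {a + a' : a ∈ A, a' ∈ A, a ≠ a'}.
Equivalently, take A + A and drop any sum 2a that is achievable ONLY as a + a for a ∈ A (i.e. sums representable only with equal summands).
Enumerate pairs (a, a') with a < a' (symmetric, so each unordered pair gives one sum; this covers all a ≠ a'):
  -5 + 2 = -3
  -5 + 6 = 1
  -5 + 7 = 2
  2 + 6 = 8
  2 + 7 = 9
  6 + 7 = 13
Collected distinct sums: {-3, 1, 2, 8, 9, 13}
|A +̂ A| = 6
(Reference bound: |A +̂ A| ≥ 2|A| - 3 for |A| ≥ 2, with |A| = 4 giving ≥ 5.)

|A +̂ A| = 6


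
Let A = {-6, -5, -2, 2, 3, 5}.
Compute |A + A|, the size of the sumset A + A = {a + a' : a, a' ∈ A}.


A + A = {a + a' : a, a' ∈ A}; |A| = 6.
General bounds: 2|A| - 1 ≤ |A + A| ≤ |A|(|A|+1)/2, i.e. 11 ≤ |A + A| ≤ 21.
Lower bound 2|A|-1 is attained iff A is an arithmetic progression.
Enumerate sums a + a' for a ≤ a' (symmetric, so this suffices):
a = -6: -6+-6=-12, -6+-5=-11, -6+-2=-8, -6+2=-4, -6+3=-3, -6+5=-1
a = -5: -5+-5=-10, -5+-2=-7, -5+2=-3, -5+3=-2, -5+5=0
a = -2: -2+-2=-4, -2+2=0, -2+3=1, -2+5=3
a = 2: 2+2=4, 2+3=5, 2+5=7
a = 3: 3+3=6, 3+5=8
a = 5: 5+5=10
Distinct sums: {-12, -11, -10, -8, -7, -4, -3, -2, -1, 0, 1, 3, 4, 5, 6, 7, 8, 10}
|A + A| = 18

|A + A| = 18


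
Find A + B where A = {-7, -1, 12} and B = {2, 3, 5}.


A + B = {a + b : a ∈ A, b ∈ B}.
Enumerate all |A|·|B| = 3·3 = 9 pairs (a, b) and collect distinct sums.
a = -7: -7+2=-5, -7+3=-4, -7+5=-2
a = -1: -1+2=1, -1+3=2, -1+5=4
a = 12: 12+2=14, 12+3=15, 12+5=17
Collecting distinct sums: A + B = {-5, -4, -2, 1, 2, 4, 14, 15, 17}
|A + B| = 9

A + B = {-5, -4, -2, 1, 2, 4, 14, 15, 17}


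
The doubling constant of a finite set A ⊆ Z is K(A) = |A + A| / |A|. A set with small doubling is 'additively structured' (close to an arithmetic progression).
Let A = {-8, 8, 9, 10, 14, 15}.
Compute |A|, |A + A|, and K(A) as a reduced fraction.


|A| = 6.
Compute A + A by enumerating all 36 pairs.
A + A = {-16, 0, 1, 2, 6, 7, 16, 17, 18, 19, 20, 22, 23, 24, 25, 28, 29, 30}, so |A + A| = 18.
K = |A + A| / |A| = 18/6 = 3/1 ≈ 3.0000.
Reference: AP of size 6 gives K = 11/6 ≈ 1.8333; a fully generic set of size 6 gives K ≈ 3.5000.

|A| = 6, |A + A| = 18, K = 18/6 = 3/1.


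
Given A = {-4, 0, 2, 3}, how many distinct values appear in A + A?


A + A = {a + a' : a, a' ∈ A}; |A| = 4.
General bounds: 2|A| - 1 ≤ |A + A| ≤ |A|(|A|+1)/2, i.e. 7 ≤ |A + A| ≤ 10.
Lower bound 2|A|-1 is attained iff A is an arithmetic progression.
Enumerate sums a + a' for a ≤ a' (symmetric, so this suffices):
a = -4: -4+-4=-8, -4+0=-4, -4+2=-2, -4+3=-1
a = 0: 0+0=0, 0+2=2, 0+3=3
a = 2: 2+2=4, 2+3=5
a = 3: 3+3=6
Distinct sums: {-8, -4, -2, -1, 0, 2, 3, 4, 5, 6}
|A + A| = 10

|A + A| = 10


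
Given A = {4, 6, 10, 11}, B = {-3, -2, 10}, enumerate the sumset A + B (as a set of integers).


A + B = {a + b : a ∈ A, b ∈ B}.
Enumerate all |A|·|B| = 4·3 = 12 pairs (a, b) and collect distinct sums.
a = 4: 4+-3=1, 4+-2=2, 4+10=14
a = 6: 6+-3=3, 6+-2=4, 6+10=16
a = 10: 10+-3=7, 10+-2=8, 10+10=20
a = 11: 11+-3=8, 11+-2=9, 11+10=21
Collecting distinct sums: A + B = {1, 2, 3, 4, 7, 8, 9, 14, 16, 20, 21}
|A + B| = 11

A + B = {1, 2, 3, 4, 7, 8, 9, 14, 16, 20, 21}


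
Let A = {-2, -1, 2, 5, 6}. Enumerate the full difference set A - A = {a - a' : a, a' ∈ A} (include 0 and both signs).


A - A = {a - a' : a, a' ∈ A}.
Compute a - a' for each ordered pair (a, a'):
a = -2: -2--2=0, -2--1=-1, -2-2=-4, -2-5=-7, -2-6=-8
a = -1: -1--2=1, -1--1=0, -1-2=-3, -1-5=-6, -1-6=-7
a = 2: 2--2=4, 2--1=3, 2-2=0, 2-5=-3, 2-6=-4
a = 5: 5--2=7, 5--1=6, 5-2=3, 5-5=0, 5-6=-1
a = 6: 6--2=8, 6--1=7, 6-2=4, 6-5=1, 6-6=0
Collecting distinct values (and noting 0 appears from a-a):
A - A = {-8, -7, -6, -4, -3, -1, 0, 1, 3, 4, 6, 7, 8}
|A - A| = 13

A - A = {-8, -7, -6, -4, -3, -1, 0, 1, 3, 4, 6, 7, 8}


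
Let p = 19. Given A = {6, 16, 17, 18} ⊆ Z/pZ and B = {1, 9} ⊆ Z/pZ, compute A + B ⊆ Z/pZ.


Work in Z/19Z: reduce every sum a + b modulo 19.
Enumerate all 8 pairs:
a = 6: 6+1=7, 6+9=15
a = 16: 16+1=17, 16+9=6
a = 17: 17+1=18, 17+9=7
a = 18: 18+1=0, 18+9=8
Distinct residues collected: {0, 6, 7, 8, 15, 17, 18}
|A + B| = 7 (out of 19 total residues).

A + B = {0, 6, 7, 8, 15, 17, 18}


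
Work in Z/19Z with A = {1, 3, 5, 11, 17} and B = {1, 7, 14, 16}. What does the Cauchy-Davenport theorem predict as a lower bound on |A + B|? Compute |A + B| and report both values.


Cauchy-Davenport: |A + B| ≥ min(p, |A| + |B| - 1) for A, B nonempty in Z/pZ.
|A| = 5, |B| = 4, p = 19.
CD lower bound = min(19, 5 + 4 - 1) = min(19, 8) = 8.
Compute A + B mod 19 directly:
a = 1: 1+1=2, 1+7=8, 1+14=15, 1+16=17
a = 3: 3+1=4, 3+7=10, 3+14=17, 3+16=0
a = 5: 5+1=6, 5+7=12, 5+14=0, 5+16=2
a = 11: 11+1=12, 11+7=18, 11+14=6, 11+16=8
a = 17: 17+1=18, 17+7=5, 17+14=12, 17+16=14
A + B = {0, 2, 4, 5, 6, 8, 10, 12, 14, 15, 17, 18}, so |A + B| = 12.
Verify: 12 ≥ 8? Yes ✓.

CD lower bound = 8, actual |A + B| = 12.


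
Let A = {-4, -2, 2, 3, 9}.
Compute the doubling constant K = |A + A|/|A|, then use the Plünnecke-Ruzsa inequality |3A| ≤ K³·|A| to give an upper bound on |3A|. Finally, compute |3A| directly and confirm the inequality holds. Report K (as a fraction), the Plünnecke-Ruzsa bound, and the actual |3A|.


|A| = 5.
Step 1: Compute A + A by enumerating all 25 pairs.
A + A = {-8, -6, -4, -2, -1, 0, 1, 4, 5, 6, 7, 11, 12, 18}, so |A + A| = 14.
Step 2: Doubling constant K = |A + A|/|A| = 14/5 = 14/5 ≈ 2.8000.
Step 3: Plünnecke-Ruzsa gives |3A| ≤ K³·|A| = (2.8000)³ · 5 ≈ 109.7600.
Step 4: Compute 3A = A + A + A directly by enumerating all triples (a,b,c) ∈ A³; |3A| = 27.
Step 5: Check 27 ≤ 109.7600? Yes ✓.

K = 14/5, Plünnecke-Ruzsa bound K³|A| ≈ 109.7600, |3A| = 27, inequality holds.


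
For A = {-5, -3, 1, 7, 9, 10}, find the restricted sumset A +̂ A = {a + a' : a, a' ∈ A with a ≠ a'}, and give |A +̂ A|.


Restricted sumset: A +̂ A = {a + a' : a ∈ A, a' ∈ A, a ≠ a'}.
Equivalently, take A + A and drop any sum 2a that is achievable ONLY as a + a for a ∈ A (i.e. sums representable only with equal summands).
Enumerate pairs (a, a') with a < a' (symmetric, so each unordered pair gives one sum; this covers all a ≠ a'):
  -5 + -3 = -8
  -5 + 1 = -4
  -5 + 7 = 2
  -5 + 9 = 4
  -5 + 10 = 5
  -3 + 1 = -2
  -3 + 7 = 4
  -3 + 9 = 6
  -3 + 10 = 7
  1 + 7 = 8
  1 + 9 = 10
  1 + 10 = 11
  7 + 9 = 16
  7 + 10 = 17
  9 + 10 = 19
Collected distinct sums: {-8, -4, -2, 2, 4, 5, 6, 7, 8, 10, 11, 16, 17, 19}
|A +̂ A| = 14
(Reference bound: |A +̂ A| ≥ 2|A| - 3 for |A| ≥ 2, with |A| = 6 giving ≥ 9.)

|A +̂ A| = 14


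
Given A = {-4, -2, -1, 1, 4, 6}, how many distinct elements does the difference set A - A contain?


A - A = {a - a' : a, a' ∈ A}; |A| = 6.
Bounds: 2|A|-1 ≤ |A - A| ≤ |A|² - |A| + 1, i.e. 11 ≤ |A - A| ≤ 31.
Note: 0 ∈ A - A always (from a - a). The set is symmetric: if d ∈ A - A then -d ∈ A - A.
Enumerate nonzero differences d = a - a' with a > a' (then include -d):
Positive differences: {1, 2, 3, 5, 6, 7, 8, 10}
Full difference set: {0} ∪ (positive diffs) ∪ (negative diffs).
|A - A| = 1 + 2·8 = 17 (matches direct enumeration: 17).

|A - A| = 17


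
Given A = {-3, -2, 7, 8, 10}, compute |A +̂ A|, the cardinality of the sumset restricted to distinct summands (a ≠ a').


Restricted sumset: A +̂ A = {a + a' : a ∈ A, a' ∈ A, a ≠ a'}.
Equivalently, take A + A and drop any sum 2a that is achievable ONLY as a + a for a ∈ A (i.e. sums representable only with equal summands).
Enumerate pairs (a, a') with a < a' (symmetric, so each unordered pair gives one sum; this covers all a ≠ a'):
  -3 + -2 = -5
  -3 + 7 = 4
  -3 + 8 = 5
  -3 + 10 = 7
  -2 + 7 = 5
  -2 + 8 = 6
  -2 + 10 = 8
  7 + 8 = 15
  7 + 10 = 17
  8 + 10 = 18
Collected distinct sums: {-5, 4, 5, 6, 7, 8, 15, 17, 18}
|A +̂ A| = 9
(Reference bound: |A +̂ A| ≥ 2|A| - 3 for |A| ≥ 2, with |A| = 5 giving ≥ 7.)

|A +̂ A| = 9


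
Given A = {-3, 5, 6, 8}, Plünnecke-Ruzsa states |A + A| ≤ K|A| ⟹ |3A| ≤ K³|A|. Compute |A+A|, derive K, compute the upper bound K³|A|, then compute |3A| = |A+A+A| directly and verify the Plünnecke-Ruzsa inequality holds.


|A| = 4.
Step 1: Compute A + A by enumerating all 16 pairs.
A + A = {-6, 2, 3, 5, 10, 11, 12, 13, 14, 16}, so |A + A| = 10.
Step 2: Doubling constant K = |A + A|/|A| = 10/4 = 10/4 ≈ 2.5000.
Step 3: Plünnecke-Ruzsa gives |3A| ≤ K³·|A| = (2.5000)³ · 4 ≈ 62.5000.
Step 4: Compute 3A = A + A + A directly by enumerating all triples (a,b,c) ∈ A³; |3A| = 19.
Step 5: Check 19 ≤ 62.5000? Yes ✓.

K = 10/4, Plünnecke-Ruzsa bound K³|A| ≈ 62.5000, |3A| = 19, inequality holds.


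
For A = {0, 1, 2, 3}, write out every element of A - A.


A - A = {a - a' : a, a' ∈ A}.
Compute a - a' for each ordered pair (a, a'):
a = 0: 0-0=0, 0-1=-1, 0-2=-2, 0-3=-3
a = 1: 1-0=1, 1-1=0, 1-2=-1, 1-3=-2
a = 2: 2-0=2, 2-1=1, 2-2=0, 2-3=-1
a = 3: 3-0=3, 3-1=2, 3-2=1, 3-3=0
Collecting distinct values (and noting 0 appears from a-a):
A - A = {-3, -2, -1, 0, 1, 2, 3}
|A - A| = 7

A - A = {-3, -2, -1, 0, 1, 2, 3}


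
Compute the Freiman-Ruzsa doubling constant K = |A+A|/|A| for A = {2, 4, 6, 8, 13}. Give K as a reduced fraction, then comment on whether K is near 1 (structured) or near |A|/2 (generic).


|A| = 5.
Compute A + A by enumerating all 25 pairs.
A + A = {4, 6, 8, 10, 12, 14, 15, 16, 17, 19, 21, 26}, so |A + A| = 12.
K = |A + A| / |A| = 12/5 (already in lowest terms) ≈ 2.4000.
Reference: AP of size 5 gives K = 9/5 ≈ 1.8000; a fully generic set of size 5 gives K ≈ 3.0000.

|A| = 5, |A + A| = 12, K = 12/5.


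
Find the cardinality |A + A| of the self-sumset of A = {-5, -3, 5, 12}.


A + A = {a + a' : a, a' ∈ A}; |A| = 4.
General bounds: 2|A| - 1 ≤ |A + A| ≤ |A|(|A|+1)/2, i.e. 7 ≤ |A + A| ≤ 10.
Lower bound 2|A|-1 is attained iff A is an arithmetic progression.
Enumerate sums a + a' for a ≤ a' (symmetric, so this suffices):
a = -5: -5+-5=-10, -5+-3=-8, -5+5=0, -5+12=7
a = -3: -3+-3=-6, -3+5=2, -3+12=9
a = 5: 5+5=10, 5+12=17
a = 12: 12+12=24
Distinct sums: {-10, -8, -6, 0, 2, 7, 9, 10, 17, 24}
|A + A| = 10

|A + A| = 10


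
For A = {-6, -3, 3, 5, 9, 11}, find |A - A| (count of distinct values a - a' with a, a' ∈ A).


A - A = {a - a' : a, a' ∈ A}; |A| = 6.
Bounds: 2|A|-1 ≤ |A - A| ≤ |A|² - |A| + 1, i.e. 11 ≤ |A - A| ≤ 31.
Note: 0 ∈ A - A always (from a - a). The set is symmetric: if d ∈ A - A then -d ∈ A - A.
Enumerate nonzero differences d = a - a' with a > a' (then include -d):
Positive differences: {2, 3, 4, 6, 8, 9, 11, 12, 14, 15, 17}
Full difference set: {0} ∪ (positive diffs) ∪ (negative diffs).
|A - A| = 1 + 2·11 = 23 (matches direct enumeration: 23).

|A - A| = 23


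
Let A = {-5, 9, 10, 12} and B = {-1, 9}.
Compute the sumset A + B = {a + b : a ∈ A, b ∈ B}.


A + B = {a + b : a ∈ A, b ∈ B}.
Enumerate all |A|·|B| = 4·2 = 8 pairs (a, b) and collect distinct sums.
a = -5: -5+-1=-6, -5+9=4
a = 9: 9+-1=8, 9+9=18
a = 10: 10+-1=9, 10+9=19
a = 12: 12+-1=11, 12+9=21
Collecting distinct sums: A + B = {-6, 4, 8, 9, 11, 18, 19, 21}
|A + B| = 8

A + B = {-6, 4, 8, 9, 11, 18, 19, 21}


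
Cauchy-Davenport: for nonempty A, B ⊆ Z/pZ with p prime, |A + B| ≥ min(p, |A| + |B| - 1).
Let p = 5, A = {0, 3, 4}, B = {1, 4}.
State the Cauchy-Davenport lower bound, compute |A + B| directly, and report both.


Cauchy-Davenport: |A + B| ≥ min(p, |A| + |B| - 1) for A, B nonempty in Z/pZ.
|A| = 3, |B| = 2, p = 5.
CD lower bound = min(5, 3 + 2 - 1) = min(5, 4) = 4.
Compute A + B mod 5 directly:
a = 0: 0+1=1, 0+4=4
a = 3: 3+1=4, 3+4=2
a = 4: 4+1=0, 4+4=3
A + B = {0, 1, 2, 3, 4}, so |A + B| = 5.
Verify: 5 ≥ 4? Yes ✓.

CD lower bound = 4, actual |A + B| = 5.


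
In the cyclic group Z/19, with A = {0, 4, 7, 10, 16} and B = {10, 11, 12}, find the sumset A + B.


Work in Z/19Z: reduce every sum a + b modulo 19.
Enumerate all 15 pairs:
a = 0: 0+10=10, 0+11=11, 0+12=12
a = 4: 4+10=14, 4+11=15, 4+12=16
a = 7: 7+10=17, 7+11=18, 7+12=0
a = 10: 10+10=1, 10+11=2, 10+12=3
a = 16: 16+10=7, 16+11=8, 16+12=9
Distinct residues collected: {0, 1, 2, 3, 7, 8, 9, 10, 11, 12, 14, 15, 16, 17, 18}
|A + B| = 15 (out of 19 total residues).

A + B = {0, 1, 2, 3, 7, 8, 9, 10, 11, 12, 14, 15, 16, 17, 18}


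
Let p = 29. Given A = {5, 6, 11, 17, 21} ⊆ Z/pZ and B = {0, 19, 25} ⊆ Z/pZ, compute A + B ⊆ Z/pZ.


Work in Z/29Z: reduce every sum a + b modulo 29.
Enumerate all 15 pairs:
a = 5: 5+0=5, 5+19=24, 5+25=1
a = 6: 6+0=6, 6+19=25, 6+25=2
a = 11: 11+0=11, 11+19=1, 11+25=7
a = 17: 17+0=17, 17+19=7, 17+25=13
a = 21: 21+0=21, 21+19=11, 21+25=17
Distinct residues collected: {1, 2, 5, 6, 7, 11, 13, 17, 21, 24, 25}
|A + B| = 11 (out of 29 total residues).

A + B = {1, 2, 5, 6, 7, 11, 13, 17, 21, 24, 25}


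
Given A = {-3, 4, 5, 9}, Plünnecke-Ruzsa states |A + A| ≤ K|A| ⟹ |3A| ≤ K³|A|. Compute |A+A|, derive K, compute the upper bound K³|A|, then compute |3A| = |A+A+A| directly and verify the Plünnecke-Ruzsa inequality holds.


|A| = 4.
Step 1: Compute A + A by enumerating all 16 pairs.
A + A = {-6, 1, 2, 6, 8, 9, 10, 13, 14, 18}, so |A + A| = 10.
Step 2: Doubling constant K = |A + A|/|A| = 10/4 = 10/4 ≈ 2.5000.
Step 3: Plünnecke-Ruzsa gives |3A| ≤ K³·|A| = (2.5000)³ · 4 ≈ 62.5000.
Step 4: Compute 3A = A + A + A directly by enumerating all triples (a,b,c) ∈ A³; |3A| = 19.
Step 5: Check 19 ≤ 62.5000? Yes ✓.

K = 10/4, Plünnecke-Ruzsa bound K³|A| ≈ 62.5000, |3A| = 19, inequality holds.


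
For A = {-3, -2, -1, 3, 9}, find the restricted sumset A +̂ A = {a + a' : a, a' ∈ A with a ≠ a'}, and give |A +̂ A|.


Restricted sumset: A +̂ A = {a + a' : a ∈ A, a' ∈ A, a ≠ a'}.
Equivalently, take A + A and drop any sum 2a that is achievable ONLY as a + a for a ∈ A (i.e. sums representable only with equal summands).
Enumerate pairs (a, a') with a < a' (symmetric, so each unordered pair gives one sum; this covers all a ≠ a'):
  -3 + -2 = -5
  -3 + -1 = -4
  -3 + 3 = 0
  -3 + 9 = 6
  -2 + -1 = -3
  -2 + 3 = 1
  -2 + 9 = 7
  -1 + 3 = 2
  -1 + 9 = 8
  3 + 9 = 12
Collected distinct sums: {-5, -4, -3, 0, 1, 2, 6, 7, 8, 12}
|A +̂ A| = 10
(Reference bound: |A +̂ A| ≥ 2|A| - 3 for |A| ≥ 2, with |A| = 5 giving ≥ 7.)

|A +̂ A| = 10


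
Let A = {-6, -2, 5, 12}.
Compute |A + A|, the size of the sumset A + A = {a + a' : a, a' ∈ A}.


A + A = {a + a' : a, a' ∈ A}; |A| = 4.
General bounds: 2|A| - 1 ≤ |A + A| ≤ |A|(|A|+1)/2, i.e. 7 ≤ |A + A| ≤ 10.
Lower bound 2|A|-1 is attained iff A is an arithmetic progression.
Enumerate sums a + a' for a ≤ a' (symmetric, so this suffices):
a = -6: -6+-6=-12, -6+-2=-8, -6+5=-1, -6+12=6
a = -2: -2+-2=-4, -2+5=3, -2+12=10
a = 5: 5+5=10, 5+12=17
a = 12: 12+12=24
Distinct sums: {-12, -8, -4, -1, 3, 6, 10, 17, 24}
|A + A| = 9

|A + A| = 9


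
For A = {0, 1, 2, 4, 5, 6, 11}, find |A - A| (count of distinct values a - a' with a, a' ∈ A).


A - A = {a - a' : a, a' ∈ A}; |A| = 7.
Bounds: 2|A|-1 ≤ |A - A| ≤ |A|² - |A| + 1, i.e. 13 ≤ |A - A| ≤ 43.
Note: 0 ∈ A - A always (from a - a). The set is symmetric: if d ∈ A - A then -d ∈ A - A.
Enumerate nonzero differences d = a - a' with a > a' (then include -d):
Positive differences: {1, 2, 3, 4, 5, 6, 7, 9, 10, 11}
Full difference set: {0} ∪ (positive diffs) ∪ (negative diffs).
|A - A| = 1 + 2·10 = 21 (matches direct enumeration: 21).

|A - A| = 21


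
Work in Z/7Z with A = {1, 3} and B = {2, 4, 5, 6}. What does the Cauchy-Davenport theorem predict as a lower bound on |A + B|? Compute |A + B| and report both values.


Cauchy-Davenport: |A + B| ≥ min(p, |A| + |B| - 1) for A, B nonempty in Z/pZ.
|A| = 2, |B| = 4, p = 7.
CD lower bound = min(7, 2 + 4 - 1) = min(7, 5) = 5.
Compute A + B mod 7 directly:
a = 1: 1+2=3, 1+4=5, 1+5=6, 1+6=0
a = 3: 3+2=5, 3+4=0, 3+5=1, 3+6=2
A + B = {0, 1, 2, 3, 5, 6}, so |A + B| = 6.
Verify: 6 ≥ 5? Yes ✓.

CD lower bound = 5, actual |A + B| = 6.


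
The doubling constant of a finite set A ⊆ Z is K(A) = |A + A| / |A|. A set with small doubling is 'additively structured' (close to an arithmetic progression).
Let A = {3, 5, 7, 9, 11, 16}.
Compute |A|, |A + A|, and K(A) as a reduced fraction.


|A| = 6.
Compute A + A by enumerating all 36 pairs.
A + A = {6, 8, 10, 12, 14, 16, 18, 19, 20, 21, 22, 23, 25, 27, 32}, so |A + A| = 15.
K = |A + A| / |A| = 15/6 = 5/2 ≈ 2.5000.
Reference: AP of size 6 gives K = 11/6 ≈ 1.8333; a fully generic set of size 6 gives K ≈ 3.5000.

|A| = 6, |A + A| = 15, K = 15/6 = 5/2.


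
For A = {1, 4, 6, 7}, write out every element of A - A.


A - A = {a - a' : a, a' ∈ A}.
Compute a - a' for each ordered pair (a, a'):
a = 1: 1-1=0, 1-4=-3, 1-6=-5, 1-7=-6
a = 4: 4-1=3, 4-4=0, 4-6=-2, 4-7=-3
a = 6: 6-1=5, 6-4=2, 6-6=0, 6-7=-1
a = 7: 7-1=6, 7-4=3, 7-6=1, 7-7=0
Collecting distinct values (and noting 0 appears from a-a):
A - A = {-6, -5, -3, -2, -1, 0, 1, 2, 3, 5, 6}
|A - A| = 11

A - A = {-6, -5, -3, -2, -1, 0, 1, 2, 3, 5, 6}


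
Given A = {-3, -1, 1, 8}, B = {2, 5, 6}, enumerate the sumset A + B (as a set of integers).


A + B = {a + b : a ∈ A, b ∈ B}.
Enumerate all |A|·|B| = 4·3 = 12 pairs (a, b) and collect distinct sums.
a = -3: -3+2=-1, -3+5=2, -3+6=3
a = -1: -1+2=1, -1+5=4, -1+6=5
a = 1: 1+2=3, 1+5=6, 1+6=7
a = 8: 8+2=10, 8+5=13, 8+6=14
Collecting distinct sums: A + B = {-1, 1, 2, 3, 4, 5, 6, 7, 10, 13, 14}
|A + B| = 11

A + B = {-1, 1, 2, 3, 4, 5, 6, 7, 10, 13, 14}


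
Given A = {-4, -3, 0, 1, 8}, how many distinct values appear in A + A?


A + A = {a + a' : a, a' ∈ A}; |A| = 5.
General bounds: 2|A| - 1 ≤ |A + A| ≤ |A|(|A|+1)/2, i.e. 9 ≤ |A + A| ≤ 15.
Lower bound 2|A|-1 is attained iff A is an arithmetic progression.
Enumerate sums a + a' for a ≤ a' (symmetric, so this suffices):
a = -4: -4+-4=-8, -4+-3=-7, -4+0=-4, -4+1=-3, -4+8=4
a = -3: -3+-3=-6, -3+0=-3, -3+1=-2, -3+8=5
a = 0: 0+0=0, 0+1=1, 0+8=8
a = 1: 1+1=2, 1+8=9
a = 8: 8+8=16
Distinct sums: {-8, -7, -6, -4, -3, -2, 0, 1, 2, 4, 5, 8, 9, 16}
|A + A| = 14

|A + A| = 14


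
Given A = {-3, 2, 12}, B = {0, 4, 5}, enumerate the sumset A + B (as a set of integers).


A + B = {a + b : a ∈ A, b ∈ B}.
Enumerate all |A|·|B| = 3·3 = 9 pairs (a, b) and collect distinct sums.
a = -3: -3+0=-3, -3+4=1, -3+5=2
a = 2: 2+0=2, 2+4=6, 2+5=7
a = 12: 12+0=12, 12+4=16, 12+5=17
Collecting distinct sums: A + B = {-3, 1, 2, 6, 7, 12, 16, 17}
|A + B| = 8

A + B = {-3, 1, 2, 6, 7, 12, 16, 17}


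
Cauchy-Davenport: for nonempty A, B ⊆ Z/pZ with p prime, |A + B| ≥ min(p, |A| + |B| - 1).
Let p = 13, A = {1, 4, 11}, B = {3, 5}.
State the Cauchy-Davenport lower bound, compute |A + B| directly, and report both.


Cauchy-Davenport: |A + B| ≥ min(p, |A| + |B| - 1) for A, B nonempty in Z/pZ.
|A| = 3, |B| = 2, p = 13.
CD lower bound = min(13, 3 + 2 - 1) = min(13, 4) = 4.
Compute A + B mod 13 directly:
a = 1: 1+3=4, 1+5=6
a = 4: 4+3=7, 4+5=9
a = 11: 11+3=1, 11+5=3
A + B = {1, 3, 4, 6, 7, 9}, so |A + B| = 6.
Verify: 6 ≥ 4? Yes ✓.

CD lower bound = 4, actual |A + B| = 6.


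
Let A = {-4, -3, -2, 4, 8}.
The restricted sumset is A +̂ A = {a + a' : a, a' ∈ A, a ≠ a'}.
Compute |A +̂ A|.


Restricted sumset: A +̂ A = {a + a' : a ∈ A, a' ∈ A, a ≠ a'}.
Equivalently, take A + A and drop any sum 2a that is achievable ONLY as a + a for a ∈ A (i.e. sums representable only with equal summands).
Enumerate pairs (a, a') with a < a' (symmetric, so each unordered pair gives one sum; this covers all a ≠ a'):
  -4 + -3 = -7
  -4 + -2 = -6
  -4 + 4 = 0
  -4 + 8 = 4
  -3 + -2 = -5
  -3 + 4 = 1
  -3 + 8 = 5
  -2 + 4 = 2
  -2 + 8 = 6
  4 + 8 = 12
Collected distinct sums: {-7, -6, -5, 0, 1, 2, 4, 5, 6, 12}
|A +̂ A| = 10
(Reference bound: |A +̂ A| ≥ 2|A| - 3 for |A| ≥ 2, with |A| = 5 giving ≥ 7.)

|A +̂ A| = 10


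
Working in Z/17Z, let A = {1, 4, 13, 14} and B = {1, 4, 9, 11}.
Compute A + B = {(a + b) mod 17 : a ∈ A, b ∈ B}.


Work in Z/17Z: reduce every sum a + b modulo 17.
Enumerate all 16 pairs:
a = 1: 1+1=2, 1+4=5, 1+9=10, 1+11=12
a = 4: 4+1=5, 4+4=8, 4+9=13, 4+11=15
a = 13: 13+1=14, 13+4=0, 13+9=5, 13+11=7
a = 14: 14+1=15, 14+4=1, 14+9=6, 14+11=8
Distinct residues collected: {0, 1, 2, 5, 6, 7, 8, 10, 12, 13, 14, 15}
|A + B| = 12 (out of 17 total residues).

A + B = {0, 1, 2, 5, 6, 7, 8, 10, 12, 13, 14, 15}


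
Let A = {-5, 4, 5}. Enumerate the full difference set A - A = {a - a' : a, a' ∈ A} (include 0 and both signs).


A - A = {a - a' : a, a' ∈ A}.
Compute a - a' for each ordered pair (a, a'):
a = -5: -5--5=0, -5-4=-9, -5-5=-10
a = 4: 4--5=9, 4-4=0, 4-5=-1
a = 5: 5--5=10, 5-4=1, 5-5=0
Collecting distinct values (and noting 0 appears from a-a):
A - A = {-10, -9, -1, 0, 1, 9, 10}
|A - A| = 7

A - A = {-10, -9, -1, 0, 1, 9, 10}


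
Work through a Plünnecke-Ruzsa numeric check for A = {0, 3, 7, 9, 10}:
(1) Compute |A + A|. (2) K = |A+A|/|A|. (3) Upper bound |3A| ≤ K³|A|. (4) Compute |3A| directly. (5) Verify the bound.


|A| = 5.
Step 1: Compute A + A by enumerating all 25 pairs.
A + A = {0, 3, 6, 7, 9, 10, 12, 13, 14, 16, 17, 18, 19, 20}, so |A + A| = 14.
Step 2: Doubling constant K = |A + A|/|A| = 14/5 = 14/5 ≈ 2.8000.
Step 3: Plünnecke-Ruzsa gives |3A| ≤ K³·|A| = (2.8000)³ · 5 ≈ 109.7600.
Step 4: Compute 3A = A + A + A directly by enumerating all triples (a,b,c) ∈ A³; |3A| = 25.
Step 5: Check 25 ≤ 109.7600? Yes ✓.

K = 14/5, Plünnecke-Ruzsa bound K³|A| ≈ 109.7600, |3A| = 25, inequality holds.


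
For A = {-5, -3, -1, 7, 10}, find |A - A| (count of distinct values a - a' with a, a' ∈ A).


A - A = {a - a' : a, a' ∈ A}; |A| = 5.
Bounds: 2|A|-1 ≤ |A - A| ≤ |A|² - |A| + 1, i.e. 9 ≤ |A - A| ≤ 21.
Note: 0 ∈ A - A always (from a - a). The set is symmetric: if d ∈ A - A then -d ∈ A - A.
Enumerate nonzero differences d = a - a' with a > a' (then include -d):
Positive differences: {2, 3, 4, 8, 10, 11, 12, 13, 15}
Full difference set: {0} ∪ (positive diffs) ∪ (negative diffs).
|A - A| = 1 + 2·9 = 19 (matches direct enumeration: 19).

|A - A| = 19


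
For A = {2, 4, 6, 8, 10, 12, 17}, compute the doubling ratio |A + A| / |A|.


|A| = 7.
Compute A + A by enumerating all 49 pairs.
A + A = {4, 6, 8, 10, 12, 14, 16, 18, 19, 20, 21, 22, 23, 24, 25, 27, 29, 34}, so |A + A| = 18.
K = |A + A| / |A| = 18/7 (already in lowest terms) ≈ 2.5714.
Reference: AP of size 7 gives K = 13/7 ≈ 1.8571; a fully generic set of size 7 gives K ≈ 4.0000.

|A| = 7, |A + A| = 18, K = 18/7.


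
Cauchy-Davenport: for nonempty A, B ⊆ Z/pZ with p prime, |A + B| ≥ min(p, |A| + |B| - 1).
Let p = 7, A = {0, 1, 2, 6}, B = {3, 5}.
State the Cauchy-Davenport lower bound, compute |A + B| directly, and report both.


Cauchy-Davenport: |A + B| ≥ min(p, |A| + |B| - 1) for A, B nonempty in Z/pZ.
|A| = 4, |B| = 2, p = 7.
CD lower bound = min(7, 4 + 2 - 1) = min(7, 5) = 5.
Compute A + B mod 7 directly:
a = 0: 0+3=3, 0+5=5
a = 1: 1+3=4, 1+5=6
a = 2: 2+3=5, 2+5=0
a = 6: 6+3=2, 6+5=4
A + B = {0, 2, 3, 4, 5, 6}, so |A + B| = 6.
Verify: 6 ≥ 5? Yes ✓.

CD lower bound = 5, actual |A + B| = 6.


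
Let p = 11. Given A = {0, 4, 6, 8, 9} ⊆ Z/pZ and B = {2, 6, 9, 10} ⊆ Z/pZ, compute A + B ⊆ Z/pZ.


Work in Z/11Z: reduce every sum a + b modulo 11.
Enumerate all 20 pairs:
a = 0: 0+2=2, 0+6=6, 0+9=9, 0+10=10
a = 4: 4+2=6, 4+6=10, 4+9=2, 4+10=3
a = 6: 6+2=8, 6+6=1, 6+9=4, 6+10=5
a = 8: 8+2=10, 8+6=3, 8+9=6, 8+10=7
a = 9: 9+2=0, 9+6=4, 9+9=7, 9+10=8
Distinct residues collected: {0, 1, 2, 3, 4, 5, 6, 7, 8, 9, 10}
|A + B| = 11 (out of 11 total residues).

A + B = {0, 1, 2, 3, 4, 5, 6, 7, 8, 9, 10}
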